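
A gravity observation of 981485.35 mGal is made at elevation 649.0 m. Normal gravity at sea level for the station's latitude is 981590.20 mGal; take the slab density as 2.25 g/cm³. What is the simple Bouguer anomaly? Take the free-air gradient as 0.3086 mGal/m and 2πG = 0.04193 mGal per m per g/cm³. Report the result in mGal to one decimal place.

34.2

Free-air correction = 0.3086 × 649.0 = 200.28 mGal
Free-air anomaly = 981485.35 − 981590.20 + (200.28) = 95.43 mGal
Bouguer slab correction = 0.04193 × 2.25 × 649.0 = 61.23 mGal
Simple Bouguer anomaly = 95.43 − (61.23) = 34.20 mGal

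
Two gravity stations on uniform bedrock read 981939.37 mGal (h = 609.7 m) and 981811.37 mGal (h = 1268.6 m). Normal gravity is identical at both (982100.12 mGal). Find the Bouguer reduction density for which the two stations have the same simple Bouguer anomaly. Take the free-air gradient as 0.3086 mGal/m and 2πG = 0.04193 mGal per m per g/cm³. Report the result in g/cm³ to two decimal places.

2.73

Δg_obs = 981811.37 − 981939.37 = -128.00 mGal over Δh = 1268.6 − 609.7 = 658.9 m
Equal Bouguer anomalies ⇒ Δg_obs + (0.3086 − 0.04193ρ)·Δh = 0
0.3086 − 0.04193ρ = −Δg_obs/Δh = 0.19426
ρ = (0.3086 − 0.19426) / 0.04193 = 2.73 g/cm³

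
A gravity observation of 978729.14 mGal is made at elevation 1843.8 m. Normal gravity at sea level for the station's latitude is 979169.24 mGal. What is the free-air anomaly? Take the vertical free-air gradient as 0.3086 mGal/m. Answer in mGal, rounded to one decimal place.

Free-air correction = 0.3086 × 1843.8 = 569.00 mGal
Free-air anomaly = 978729.14 − 979169.24 + (569.00) = 128.90 mGal

128.9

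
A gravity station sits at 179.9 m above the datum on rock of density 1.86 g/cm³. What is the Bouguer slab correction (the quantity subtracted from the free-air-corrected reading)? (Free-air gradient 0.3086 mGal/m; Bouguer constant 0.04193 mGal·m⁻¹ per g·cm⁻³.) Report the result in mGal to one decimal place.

14.0

Bouguer slab correction = 0.04193 × 1.86 × 179.9 = 14.0 mGal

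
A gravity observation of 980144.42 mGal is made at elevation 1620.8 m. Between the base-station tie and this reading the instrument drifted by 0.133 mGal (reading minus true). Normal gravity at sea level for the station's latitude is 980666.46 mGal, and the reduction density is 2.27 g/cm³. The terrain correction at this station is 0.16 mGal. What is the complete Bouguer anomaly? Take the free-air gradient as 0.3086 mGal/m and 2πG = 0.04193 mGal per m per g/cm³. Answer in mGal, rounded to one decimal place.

Drift-corrected reading = 980144.42 − (0.133) = 980144.287 mGal
Free-air correction = 0.3086 × 1620.8 = 500.18 mGal
Free-air anomaly = 980144.287 − 980666.46 + (500.18) = -21.993 mGal
Bouguer slab correction = 0.04193 × 2.27 × 1620.8 = 154.27 mGal
Simple Bouguer anomaly = -21.993 − (154.27) = -176.263 mGal
Complete Bouguer anomaly = -176.263 + 0.16 = -176.103 mGal

-176.1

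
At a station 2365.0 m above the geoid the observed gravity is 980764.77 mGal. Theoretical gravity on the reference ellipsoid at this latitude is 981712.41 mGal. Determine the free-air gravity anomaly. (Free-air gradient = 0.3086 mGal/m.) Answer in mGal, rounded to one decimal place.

-217.8

Free-air correction = 0.3086 × 2365.0 = 729.84 mGal
Free-air anomaly = 980764.77 − 981712.41 + (729.84) = -217.80 mGal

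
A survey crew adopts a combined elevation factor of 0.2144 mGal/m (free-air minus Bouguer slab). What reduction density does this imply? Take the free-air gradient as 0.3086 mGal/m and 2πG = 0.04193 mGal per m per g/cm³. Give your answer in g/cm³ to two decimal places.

0.2144 = 0.3086 − 0.04193 × ρ
ρ = (0.3086 − 0.2144) / 0.04193 = 2.25 g/cm³

2.25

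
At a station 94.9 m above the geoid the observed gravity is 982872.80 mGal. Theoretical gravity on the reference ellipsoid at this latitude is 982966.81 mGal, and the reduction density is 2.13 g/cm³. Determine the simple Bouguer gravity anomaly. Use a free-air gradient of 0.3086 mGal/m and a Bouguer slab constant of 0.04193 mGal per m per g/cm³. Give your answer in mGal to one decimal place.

Free-air correction = 0.3086 × 94.9 = 29.29 mGal
Free-air anomaly = 982872.80 − 982966.81 + (29.29) = -64.72 mGal
Bouguer slab correction = 0.04193 × 2.13 × 94.9 = 8.48 mGal
Simple Bouguer anomaly = -64.72 − (8.48) = -73.20 mGal

-73.2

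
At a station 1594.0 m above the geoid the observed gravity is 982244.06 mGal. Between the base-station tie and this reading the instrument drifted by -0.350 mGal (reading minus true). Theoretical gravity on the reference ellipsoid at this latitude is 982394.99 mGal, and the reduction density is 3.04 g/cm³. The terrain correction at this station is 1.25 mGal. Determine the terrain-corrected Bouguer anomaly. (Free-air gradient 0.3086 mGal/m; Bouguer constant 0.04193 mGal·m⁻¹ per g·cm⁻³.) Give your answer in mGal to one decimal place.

Drift-corrected reading = 982244.06 − (-0.350) = 982244.410 mGal
Free-air correction = 0.3086 × 1594.0 = 491.91 mGal
Free-air anomaly = 982244.410 − 982394.99 + (491.91) = 341.330 mGal
Bouguer slab correction = 0.04193 × 3.04 × 1594.0 = 203.18 mGal
Simple Bouguer anomaly = 341.330 − (203.18) = 138.150 mGal
Complete Bouguer anomaly = 138.150 + 1.25 = 139.400 mGal

139.4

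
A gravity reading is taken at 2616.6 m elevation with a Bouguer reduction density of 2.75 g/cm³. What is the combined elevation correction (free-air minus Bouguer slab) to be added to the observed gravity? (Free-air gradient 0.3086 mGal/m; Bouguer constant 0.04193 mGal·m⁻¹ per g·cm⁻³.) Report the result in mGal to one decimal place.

505.8

Combined gradient = 0.3086 − 0.04193 × 2.75 = 0.1932925 mGal/m
Combined elevation correction = 0.1932925 × 2616.6 = 505.8 mGal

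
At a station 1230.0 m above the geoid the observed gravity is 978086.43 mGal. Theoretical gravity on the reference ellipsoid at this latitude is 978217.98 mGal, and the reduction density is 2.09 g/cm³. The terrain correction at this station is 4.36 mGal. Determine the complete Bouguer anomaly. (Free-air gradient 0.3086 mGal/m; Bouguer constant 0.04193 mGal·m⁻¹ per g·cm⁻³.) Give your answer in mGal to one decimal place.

Free-air correction = 0.3086 × 1230.0 = 379.58 mGal
Free-air anomaly = 978086.43 − 978217.98 + (379.58) = 248.03 mGal
Bouguer slab correction = 0.04193 × 2.09 × 1230.0 = 107.79 mGal
Simple Bouguer anomaly = 248.03 − (107.79) = 140.24 mGal
Complete Bouguer anomaly = 140.24 + 4.36 = 144.60 mGal

144.6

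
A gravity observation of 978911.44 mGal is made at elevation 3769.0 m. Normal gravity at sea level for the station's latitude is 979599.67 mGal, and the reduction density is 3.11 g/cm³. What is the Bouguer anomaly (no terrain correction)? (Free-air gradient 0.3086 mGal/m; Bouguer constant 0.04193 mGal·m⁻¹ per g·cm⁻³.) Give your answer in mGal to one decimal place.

Free-air correction = 0.3086 × 3769.0 = 1163.11 mGal
Free-air anomaly = 978911.44 − 979599.67 + (1163.11) = 474.88 mGal
Bouguer slab correction = 0.04193 × 3.11 × 3769.0 = 491.49 mGal
Simple Bouguer anomaly = 474.88 − (491.49) = -16.61 mGal

-16.6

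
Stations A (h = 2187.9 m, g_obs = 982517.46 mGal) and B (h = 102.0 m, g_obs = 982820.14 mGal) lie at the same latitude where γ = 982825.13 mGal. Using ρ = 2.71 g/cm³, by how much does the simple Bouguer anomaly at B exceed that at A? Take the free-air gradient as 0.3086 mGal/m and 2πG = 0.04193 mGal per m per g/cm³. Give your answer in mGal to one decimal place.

Δg_SB(A) = 982517.46 − 982825.13 + 0.3086×2187.9 − 0.04193×2.71×2187.9 = 118.90 mGal
Δg_SB(B) = 982820.14 − 982825.13 + 0.3086×102.0 − 0.04193×2.71×102.0 = 14.90 mGal
Difference = 14.90 − (118.90) = -104.00 mGal

-104.0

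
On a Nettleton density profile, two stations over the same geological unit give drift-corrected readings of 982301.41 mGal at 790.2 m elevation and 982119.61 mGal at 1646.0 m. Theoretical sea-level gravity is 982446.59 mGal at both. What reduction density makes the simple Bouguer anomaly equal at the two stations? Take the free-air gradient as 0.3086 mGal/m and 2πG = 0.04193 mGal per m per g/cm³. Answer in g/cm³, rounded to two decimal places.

Δg_obs = 982119.61 − 982301.41 = -181.80 mGal over Δh = 1646.0 − 790.2 = 855.8 m
Equal Bouguer anomalies ⇒ Δg_obs + (0.3086 − 0.04193ρ)·Δh = 0
0.3086 − 0.04193ρ = −Δg_obs/Δh = 0.21243
ρ = (0.3086 − 0.21243) / 0.04193 = 2.29 g/cm³

2.29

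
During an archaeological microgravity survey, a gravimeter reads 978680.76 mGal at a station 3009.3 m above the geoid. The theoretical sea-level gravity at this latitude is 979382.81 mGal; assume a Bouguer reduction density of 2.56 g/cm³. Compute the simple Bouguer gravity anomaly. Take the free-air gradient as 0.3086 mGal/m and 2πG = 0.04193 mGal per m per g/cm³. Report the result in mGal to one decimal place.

Free-air correction = 0.3086 × 3009.3 = 928.67 mGal
Free-air anomaly = 978680.76 − 979382.81 + (928.67) = 226.62 mGal
Bouguer slab correction = 0.04193 × 2.56 × 3009.3 = 323.02 mGal
Simple Bouguer anomaly = 226.62 − (323.02) = -96.40 mGal

-96.4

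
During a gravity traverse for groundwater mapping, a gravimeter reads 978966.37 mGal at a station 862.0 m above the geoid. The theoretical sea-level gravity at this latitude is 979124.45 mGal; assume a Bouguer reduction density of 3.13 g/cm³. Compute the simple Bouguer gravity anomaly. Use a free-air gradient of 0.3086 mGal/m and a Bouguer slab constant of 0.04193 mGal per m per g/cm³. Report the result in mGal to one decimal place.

Free-air correction = 0.3086 × 862.0 = 266.01 mGal
Free-air anomaly = 978966.37 − 979124.45 + (266.01) = 107.93 mGal
Bouguer slab correction = 0.04193 × 3.13 × 862.0 = 113.13 mGal
Simple Bouguer anomaly = 107.93 − (113.13) = -5.20 mGal

-5.2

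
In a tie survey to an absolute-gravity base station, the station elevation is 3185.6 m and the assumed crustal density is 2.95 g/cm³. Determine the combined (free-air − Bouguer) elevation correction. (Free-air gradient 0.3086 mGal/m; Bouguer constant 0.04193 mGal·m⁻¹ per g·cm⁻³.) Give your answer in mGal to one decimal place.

589.0

Combined gradient = 0.3086 − 0.04193 × 2.95 = 0.1849065 mGal/m
Combined elevation correction = 0.1849065 × 3185.6 = 589.0 mGal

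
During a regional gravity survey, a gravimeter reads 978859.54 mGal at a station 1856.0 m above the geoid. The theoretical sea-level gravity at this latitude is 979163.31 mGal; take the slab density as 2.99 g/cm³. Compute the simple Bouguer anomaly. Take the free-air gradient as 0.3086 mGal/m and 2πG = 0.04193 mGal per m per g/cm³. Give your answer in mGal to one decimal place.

36.3

Free-air correction = 0.3086 × 1856.0 = 572.76 mGal
Free-air anomaly = 978859.54 − 979163.31 + (572.76) = 268.99 mGal
Bouguer slab correction = 0.04193 × 2.99 × 1856.0 = 232.69 mGal
Simple Bouguer anomaly = 268.99 − (232.69) = 36.30 mGal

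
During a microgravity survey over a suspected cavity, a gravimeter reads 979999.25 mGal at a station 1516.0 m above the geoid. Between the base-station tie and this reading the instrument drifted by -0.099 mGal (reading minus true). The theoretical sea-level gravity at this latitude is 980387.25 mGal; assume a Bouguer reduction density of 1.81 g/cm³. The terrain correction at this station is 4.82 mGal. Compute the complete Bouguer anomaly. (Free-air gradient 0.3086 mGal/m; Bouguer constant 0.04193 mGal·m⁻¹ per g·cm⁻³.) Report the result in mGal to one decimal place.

Drift-corrected reading = 979999.25 − (-0.099) = 979999.349 mGal
Free-air correction = 0.3086 × 1516.0 = 467.84 mGal
Free-air anomaly = 979999.349 − 980387.25 + (467.84) = 79.939 mGal
Bouguer slab correction = 0.04193 × 1.81 × 1516.0 = 115.05 mGal
Simple Bouguer anomaly = 79.939 − (115.05) = -35.111 mGal
Complete Bouguer anomaly = -35.111 + 4.82 = -30.291 mGal

-30.3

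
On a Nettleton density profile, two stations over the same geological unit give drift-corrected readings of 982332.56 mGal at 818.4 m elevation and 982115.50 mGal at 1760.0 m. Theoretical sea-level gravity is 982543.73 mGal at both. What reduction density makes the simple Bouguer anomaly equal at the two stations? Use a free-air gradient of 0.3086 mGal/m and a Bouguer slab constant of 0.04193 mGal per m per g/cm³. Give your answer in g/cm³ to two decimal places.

Δg_obs = 982115.50 − 982332.56 = -217.06 mGal over Δh = 1760.0 − 818.4 = 941.6 m
Equal Bouguer anomalies ⇒ Δg_obs + (0.3086 − 0.04193ρ)·Δh = 0
0.3086 − 0.04193ρ = −Δg_obs/Δh = 0.23052
ρ = (0.3086 − 0.23052) / 0.04193 = 1.86 g/cm³

1.86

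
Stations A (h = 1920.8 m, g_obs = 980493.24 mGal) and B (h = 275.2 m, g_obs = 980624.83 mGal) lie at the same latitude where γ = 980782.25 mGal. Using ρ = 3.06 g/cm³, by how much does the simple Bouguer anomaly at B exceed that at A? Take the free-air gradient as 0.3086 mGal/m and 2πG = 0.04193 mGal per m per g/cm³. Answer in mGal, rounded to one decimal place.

-165.1

Δg_SB(A) = 980493.24 − 980782.25 + 0.3086×1920.8 − 0.04193×3.06×1920.8 = 57.30 mGal
Δg_SB(B) = 980624.83 − 980782.25 + 0.3086×275.2 − 0.04193×3.06×275.2 = -107.80 mGal
Difference = -107.80 − (57.30) = -165.10 mGal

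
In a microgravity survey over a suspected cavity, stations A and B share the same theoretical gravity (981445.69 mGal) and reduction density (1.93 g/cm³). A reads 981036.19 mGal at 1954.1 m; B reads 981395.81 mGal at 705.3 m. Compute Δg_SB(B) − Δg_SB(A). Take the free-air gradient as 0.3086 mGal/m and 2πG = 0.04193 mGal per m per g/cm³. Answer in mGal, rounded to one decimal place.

75.3

Δg_SB(A) = 981036.19 − 981445.69 + 0.3086×1954.1 − 0.04193×1.93×1954.1 = 35.40 mGal
Δg_SB(B) = 981395.81 − 981445.69 + 0.3086×705.3 − 0.04193×1.93×705.3 = 110.70 mGal
Difference = 110.70 − (35.40) = 75.30 mGal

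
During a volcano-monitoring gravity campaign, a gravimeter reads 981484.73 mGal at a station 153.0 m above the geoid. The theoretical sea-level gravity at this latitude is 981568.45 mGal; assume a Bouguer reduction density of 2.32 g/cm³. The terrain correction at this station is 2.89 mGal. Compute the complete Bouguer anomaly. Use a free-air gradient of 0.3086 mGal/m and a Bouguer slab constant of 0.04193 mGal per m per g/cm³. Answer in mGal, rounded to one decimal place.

-48.5

Free-air correction = 0.3086 × 153.0 = 47.22 mGal
Free-air anomaly = 981484.73 − 981568.45 + (47.22) = -36.50 mGal
Bouguer slab correction = 0.04193 × 2.32 × 153.0 = 14.88 mGal
Simple Bouguer anomaly = -36.50 − (14.88) = -51.38 mGal
Complete Bouguer anomaly = -51.38 + 2.89 = -48.49 mGal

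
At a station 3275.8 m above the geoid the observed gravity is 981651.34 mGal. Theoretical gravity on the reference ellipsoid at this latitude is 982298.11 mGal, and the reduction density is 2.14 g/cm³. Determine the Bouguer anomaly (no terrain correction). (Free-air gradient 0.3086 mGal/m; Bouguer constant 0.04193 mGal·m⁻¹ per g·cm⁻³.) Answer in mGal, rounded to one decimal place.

70.2

Free-air correction = 0.3086 × 3275.8 = 1010.91 mGal
Free-air anomaly = 981651.34 − 982298.11 + (1010.91) = 364.14 mGal
Bouguer slab correction = 0.04193 × 2.14 × 3275.8 = 293.94 mGal
Simple Bouguer anomaly = 364.14 − (293.94) = 70.20 mGal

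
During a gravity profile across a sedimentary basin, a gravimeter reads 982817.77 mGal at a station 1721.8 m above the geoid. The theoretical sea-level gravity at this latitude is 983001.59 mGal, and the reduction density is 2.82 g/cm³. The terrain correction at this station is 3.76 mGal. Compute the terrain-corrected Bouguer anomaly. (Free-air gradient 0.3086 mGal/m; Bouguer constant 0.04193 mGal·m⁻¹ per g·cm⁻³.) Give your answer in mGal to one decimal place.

147.7

Free-air correction = 0.3086 × 1721.8 = 531.35 mGal
Free-air anomaly = 982817.77 − 983001.59 + (531.35) = 347.53 mGal
Bouguer slab correction = 0.04193 × 2.82 × 1721.8 = 203.59 mGal
Simple Bouguer anomaly = 347.53 − (203.59) = 143.94 mGal
Complete Bouguer anomaly = 143.94 + 3.76 = 147.70 mGal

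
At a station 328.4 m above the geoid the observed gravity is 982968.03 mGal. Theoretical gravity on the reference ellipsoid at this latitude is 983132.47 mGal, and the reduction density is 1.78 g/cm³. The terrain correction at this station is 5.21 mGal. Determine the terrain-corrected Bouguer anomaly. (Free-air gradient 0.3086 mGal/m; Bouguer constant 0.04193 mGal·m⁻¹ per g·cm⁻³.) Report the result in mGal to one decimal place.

-82.4

Free-air correction = 0.3086 × 328.4 = 101.34 mGal
Free-air anomaly = 982968.03 − 983132.47 + (101.34) = -63.10 mGal
Bouguer slab correction = 0.04193 × 1.78 × 328.4 = 24.51 mGal
Simple Bouguer anomaly = -63.10 − (24.51) = -87.61 mGal
Complete Bouguer anomaly = -87.61 + 5.21 = -82.40 mGal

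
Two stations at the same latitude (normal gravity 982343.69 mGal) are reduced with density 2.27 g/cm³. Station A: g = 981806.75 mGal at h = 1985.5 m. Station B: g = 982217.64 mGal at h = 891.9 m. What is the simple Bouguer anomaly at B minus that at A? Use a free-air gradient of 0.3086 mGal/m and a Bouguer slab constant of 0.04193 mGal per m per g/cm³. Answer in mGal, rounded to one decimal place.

Δg_SB(A) = 981806.75 − 982343.69 + 0.3086×1985.5 − 0.04193×2.27×1985.5 = -113.20 mGal
Δg_SB(B) = 982217.64 − 982343.69 + 0.3086×891.9 − 0.04193×2.27×891.9 = 64.30 mGal
Difference = 64.30 − (-113.20) = 177.50 mGal

177.5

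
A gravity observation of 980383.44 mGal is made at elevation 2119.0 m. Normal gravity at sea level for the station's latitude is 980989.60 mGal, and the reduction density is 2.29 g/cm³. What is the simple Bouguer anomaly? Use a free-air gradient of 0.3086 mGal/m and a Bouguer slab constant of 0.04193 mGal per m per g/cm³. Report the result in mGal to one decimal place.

-155.7

Free-air correction = 0.3086 × 2119.0 = 653.92 mGal
Free-air anomaly = 980383.44 − 980989.60 + (653.92) = 47.76 mGal
Bouguer slab correction = 0.04193 × 2.29 × 2119.0 = 203.47 mGal
Simple Bouguer anomaly = 47.76 − (203.47) = -155.71 mGal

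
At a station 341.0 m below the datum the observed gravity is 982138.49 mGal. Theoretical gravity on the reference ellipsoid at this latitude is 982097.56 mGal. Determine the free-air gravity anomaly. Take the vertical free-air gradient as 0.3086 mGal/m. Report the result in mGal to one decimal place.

Free-air correction = 0.3086 × -341.0 = -105.23 mGal
Free-air anomaly = 982138.49 − 982097.56 + (-105.23) = -64.30 mGal

-64.3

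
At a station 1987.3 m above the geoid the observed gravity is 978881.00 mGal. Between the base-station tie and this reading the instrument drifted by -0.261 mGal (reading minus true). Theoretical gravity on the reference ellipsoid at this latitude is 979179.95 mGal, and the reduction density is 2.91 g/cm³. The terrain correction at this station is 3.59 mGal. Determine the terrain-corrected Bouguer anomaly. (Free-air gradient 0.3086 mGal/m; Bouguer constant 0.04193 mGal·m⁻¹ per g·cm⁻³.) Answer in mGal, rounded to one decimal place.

75.7

Drift-corrected reading = 978881.00 − (-0.261) = 978881.261 mGal
Free-air correction = 0.3086 × 1987.3 = 613.28 mGal
Free-air anomaly = 978881.261 − 979179.95 + (613.28) = 314.591 mGal
Bouguer slab correction = 0.04193 × 2.91 × 1987.3 = 242.48 mGal
Simple Bouguer anomaly = 314.591 − (242.48) = 72.111 mGal
Complete Bouguer anomaly = 72.111 + 3.59 = 75.701 mGal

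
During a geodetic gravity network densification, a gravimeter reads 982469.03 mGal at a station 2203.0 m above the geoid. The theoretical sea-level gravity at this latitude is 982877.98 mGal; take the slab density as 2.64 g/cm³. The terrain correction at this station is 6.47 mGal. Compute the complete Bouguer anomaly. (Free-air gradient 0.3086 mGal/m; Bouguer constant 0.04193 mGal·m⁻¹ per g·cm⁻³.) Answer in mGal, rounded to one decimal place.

Free-air correction = 0.3086 × 2203.0 = 679.85 mGal
Free-air anomaly = 982469.03 − 982877.98 + (679.85) = 270.90 mGal
Bouguer slab correction = 0.04193 × 2.64 × 2203.0 = 243.86 mGal
Simple Bouguer anomaly = 270.90 − (243.86) = 27.04 mGal
Complete Bouguer anomaly = 27.04 + 6.47 = 33.51 mGal

33.5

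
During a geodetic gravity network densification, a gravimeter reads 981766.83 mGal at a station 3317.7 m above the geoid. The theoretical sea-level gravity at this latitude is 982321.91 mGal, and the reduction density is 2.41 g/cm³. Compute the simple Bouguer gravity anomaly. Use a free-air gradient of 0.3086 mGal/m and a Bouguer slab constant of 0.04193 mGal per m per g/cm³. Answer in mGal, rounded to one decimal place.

Free-air correction = 0.3086 × 3317.7 = 1023.84 mGal
Free-air anomaly = 981766.83 − 982321.91 + (1023.84) = 468.76 mGal
Bouguer slab correction = 0.04193 × 2.41 × 3317.7 = 335.26 mGal
Simple Bouguer anomaly = 468.76 − (335.26) = 133.50 mGal

133.5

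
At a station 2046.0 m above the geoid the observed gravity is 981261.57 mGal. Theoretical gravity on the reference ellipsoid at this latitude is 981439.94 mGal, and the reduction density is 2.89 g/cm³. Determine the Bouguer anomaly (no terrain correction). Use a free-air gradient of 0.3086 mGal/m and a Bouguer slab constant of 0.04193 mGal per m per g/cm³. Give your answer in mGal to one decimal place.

205.1

Free-air correction = 0.3086 × 2046.0 = 631.40 mGal
Free-air anomaly = 981261.57 − 981439.94 + (631.40) = 453.03 mGal
Bouguer slab correction = 0.04193 × 2.89 × 2046.0 = 247.93 mGal
Simple Bouguer anomaly = 453.03 − (247.93) = 205.10 mGal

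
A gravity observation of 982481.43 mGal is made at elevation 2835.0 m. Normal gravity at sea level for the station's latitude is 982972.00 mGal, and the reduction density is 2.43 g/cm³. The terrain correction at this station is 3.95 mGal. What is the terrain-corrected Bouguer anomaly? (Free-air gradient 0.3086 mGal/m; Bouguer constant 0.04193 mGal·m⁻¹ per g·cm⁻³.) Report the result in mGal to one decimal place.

99.4

Free-air correction = 0.3086 × 2835.0 = 874.88 mGal
Free-air anomaly = 982481.43 − 982972.00 + (874.88) = 384.31 mGal
Bouguer slab correction = 0.04193 × 2.43 × 2835.0 = 288.86 mGal
Simple Bouguer anomaly = 384.31 − (288.86) = 95.45 mGal
Complete Bouguer anomaly = 95.45 + 3.95 = 99.40 mGal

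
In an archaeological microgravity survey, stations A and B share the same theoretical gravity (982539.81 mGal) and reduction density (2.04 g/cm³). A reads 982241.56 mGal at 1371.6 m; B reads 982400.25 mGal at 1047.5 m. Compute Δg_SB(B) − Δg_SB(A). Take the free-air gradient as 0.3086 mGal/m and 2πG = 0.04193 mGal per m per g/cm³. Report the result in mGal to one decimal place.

Δg_SB(A) = 982241.56 − 982539.81 + 0.3086×1371.6 − 0.04193×2.04×1371.6 = 7.70 mGal
Δg_SB(B) = 982400.25 − 982539.81 + 0.3086×1047.5 − 0.04193×2.04×1047.5 = 94.10 mGal
Difference = 94.10 − (7.70) = 86.40 mGal

86.4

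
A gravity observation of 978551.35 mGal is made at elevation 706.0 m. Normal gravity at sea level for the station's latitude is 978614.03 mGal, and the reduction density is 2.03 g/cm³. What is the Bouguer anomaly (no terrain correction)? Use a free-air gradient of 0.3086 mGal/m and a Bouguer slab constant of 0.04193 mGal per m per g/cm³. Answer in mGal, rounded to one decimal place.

Free-air correction = 0.3086 × 706.0 = 217.87 mGal
Free-air anomaly = 978551.35 − 978614.03 + (217.87) = 155.19 mGal
Bouguer slab correction = 0.04193 × 2.03 × 706.0 = 60.09 mGal
Simple Bouguer anomaly = 155.19 − (60.09) = 95.10 mGal

95.1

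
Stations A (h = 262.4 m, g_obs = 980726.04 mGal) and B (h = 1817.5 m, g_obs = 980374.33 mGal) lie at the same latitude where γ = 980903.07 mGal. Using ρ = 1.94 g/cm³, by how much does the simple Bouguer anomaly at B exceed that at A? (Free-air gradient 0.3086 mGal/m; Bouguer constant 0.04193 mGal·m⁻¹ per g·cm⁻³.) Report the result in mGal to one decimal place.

Δg_SB(A) = 980726.04 − 980903.07 + 0.3086×262.4 − 0.04193×1.94×262.4 = -117.40 mGal
Δg_SB(B) = 980374.33 − 980903.07 + 0.3086×1817.5 − 0.04193×1.94×1817.5 = -115.70 mGal
Difference = -115.70 − (-117.40) = 1.70 mGal

1.7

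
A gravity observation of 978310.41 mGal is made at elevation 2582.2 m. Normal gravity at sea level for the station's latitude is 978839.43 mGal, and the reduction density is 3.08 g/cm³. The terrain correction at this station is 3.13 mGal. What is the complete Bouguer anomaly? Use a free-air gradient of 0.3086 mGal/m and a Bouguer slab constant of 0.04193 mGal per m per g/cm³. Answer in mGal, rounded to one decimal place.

-62.5

Free-air correction = 0.3086 × 2582.2 = 796.87 mGal
Free-air anomaly = 978310.41 − 978839.43 + (796.87) = 267.85 mGal
Bouguer slab correction = 0.04193 × 3.08 × 2582.2 = 333.48 mGal
Simple Bouguer anomaly = 267.85 − (333.48) = -65.63 mGal
Complete Bouguer anomaly = -65.63 + 3.13 = -62.50 mGal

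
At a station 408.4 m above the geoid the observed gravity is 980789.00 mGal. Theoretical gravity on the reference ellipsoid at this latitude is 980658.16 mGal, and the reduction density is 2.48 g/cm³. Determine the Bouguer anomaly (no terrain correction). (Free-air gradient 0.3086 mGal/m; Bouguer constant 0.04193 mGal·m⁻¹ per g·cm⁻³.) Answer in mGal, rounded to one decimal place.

Free-air correction = 0.3086 × 408.4 = 126.03 mGal
Free-air anomaly = 980789.00 − 980658.16 + (126.03) = 256.87 mGal
Bouguer slab correction = 0.04193 × 2.48 × 408.4 = 42.47 mGal
Simple Bouguer anomaly = 256.87 − (42.47) = 214.40 mGal

214.4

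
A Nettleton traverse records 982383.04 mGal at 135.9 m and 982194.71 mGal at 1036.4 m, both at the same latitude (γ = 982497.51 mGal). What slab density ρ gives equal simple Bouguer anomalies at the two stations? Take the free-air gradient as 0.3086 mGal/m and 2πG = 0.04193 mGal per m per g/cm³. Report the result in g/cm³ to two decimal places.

2.37

Δg_obs = 982194.71 − 982383.04 = -188.33 mGal over Δh = 1036.4 − 135.9 = 900.5 m
Equal Bouguer anomalies ⇒ Δg_obs + (0.3086 − 0.04193ρ)·Δh = 0
0.3086 − 0.04193ρ = −Δg_obs/Δh = 0.20914
ρ = (0.3086 − 0.20914) / 0.04193 = 2.37 g/cm³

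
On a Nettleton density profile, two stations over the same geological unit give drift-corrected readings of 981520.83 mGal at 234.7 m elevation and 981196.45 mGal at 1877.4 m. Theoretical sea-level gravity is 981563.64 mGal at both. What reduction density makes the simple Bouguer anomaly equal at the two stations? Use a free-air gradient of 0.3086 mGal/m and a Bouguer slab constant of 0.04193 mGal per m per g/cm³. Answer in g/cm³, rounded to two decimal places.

Δg_obs = 981196.45 − 981520.83 = -324.38 mGal over Δh = 1877.4 − 234.7 = 1642.7 m
Equal Bouguer anomalies ⇒ Δg_obs + (0.3086 − 0.04193ρ)·Δh = 0
0.3086 − 0.04193ρ = −Δg_obs/Δh = 0.19747
ρ = (0.3086 − 0.19747) / 0.04193 = 2.65 g/cm³

2.65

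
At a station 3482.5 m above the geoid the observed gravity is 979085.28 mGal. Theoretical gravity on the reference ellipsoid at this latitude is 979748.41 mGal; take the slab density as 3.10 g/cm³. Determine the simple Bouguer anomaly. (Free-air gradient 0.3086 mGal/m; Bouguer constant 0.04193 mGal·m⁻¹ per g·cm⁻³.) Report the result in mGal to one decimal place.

Free-air correction = 0.3086 × 3482.5 = 1074.70 mGal
Free-air anomaly = 979085.28 − 979748.41 + (1074.70) = 411.57 mGal
Bouguer slab correction = 0.04193 × 3.10 × 3482.5 = 452.67 mGal
Simple Bouguer anomaly = 411.57 − (452.67) = -41.10 mGal

-41.1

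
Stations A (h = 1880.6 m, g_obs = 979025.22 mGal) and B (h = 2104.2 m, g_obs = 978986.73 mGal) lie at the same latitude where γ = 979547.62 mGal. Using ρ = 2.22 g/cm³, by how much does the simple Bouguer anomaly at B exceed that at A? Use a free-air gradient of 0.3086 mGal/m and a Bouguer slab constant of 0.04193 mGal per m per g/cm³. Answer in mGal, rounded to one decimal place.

9.7

Δg_SB(A) = 979025.22 − 979547.62 + 0.3086×1880.6 − 0.04193×2.22×1880.6 = -117.10 mGal
Δg_SB(B) = 978986.73 − 979547.62 + 0.3086×2104.2 − 0.04193×2.22×2104.2 = -107.40 mGal
Difference = -107.40 − (-117.10) = 9.70 mGal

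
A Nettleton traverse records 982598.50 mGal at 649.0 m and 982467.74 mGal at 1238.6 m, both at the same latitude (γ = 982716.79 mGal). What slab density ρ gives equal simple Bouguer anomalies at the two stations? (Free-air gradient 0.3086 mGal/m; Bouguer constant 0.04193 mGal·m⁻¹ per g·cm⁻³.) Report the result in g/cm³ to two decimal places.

2.07

Δg_obs = 982467.74 − 982598.50 = -130.76 mGal over Δh = 1238.6 − 649.0 = 589.6 m
Equal Bouguer anomalies ⇒ Δg_obs + (0.3086 − 0.04193ρ)·Δh = 0
0.3086 − 0.04193ρ = −Δg_obs/Δh = 0.22178
ρ = (0.3086 − 0.22178) / 0.04193 = 2.07 g/cm³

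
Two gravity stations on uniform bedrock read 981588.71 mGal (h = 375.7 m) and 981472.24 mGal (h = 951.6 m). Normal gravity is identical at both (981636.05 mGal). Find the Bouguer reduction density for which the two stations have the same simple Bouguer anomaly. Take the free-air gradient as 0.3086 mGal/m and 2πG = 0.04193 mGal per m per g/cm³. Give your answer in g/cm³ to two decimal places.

2.54

Δg_obs = 981472.24 − 981588.71 = -116.47 mGal over Δh = 951.6 − 375.7 = 575.9 m
Equal Bouguer anomalies ⇒ Δg_obs + (0.3086 − 0.04193ρ)·Δh = 0
0.3086 − 0.04193ρ = −Δg_obs/Δh = 0.20224
ρ = (0.3086 − 0.20224) / 0.04193 = 2.54 g/cm³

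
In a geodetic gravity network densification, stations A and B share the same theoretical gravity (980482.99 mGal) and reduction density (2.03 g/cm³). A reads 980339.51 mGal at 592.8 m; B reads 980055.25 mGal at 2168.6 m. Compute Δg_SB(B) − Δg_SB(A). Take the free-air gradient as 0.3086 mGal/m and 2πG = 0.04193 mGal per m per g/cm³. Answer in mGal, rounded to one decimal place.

Δg_SB(A) = 980339.51 − 980482.99 + 0.3086×592.8 − 0.04193×2.03×592.8 = -11.00 mGal
Δg_SB(B) = 980055.25 − 980482.99 + 0.3086×2168.6 − 0.04193×2.03×2168.6 = 56.90 mGal
Difference = 56.90 − (-11.00) = 67.90 mGal

67.9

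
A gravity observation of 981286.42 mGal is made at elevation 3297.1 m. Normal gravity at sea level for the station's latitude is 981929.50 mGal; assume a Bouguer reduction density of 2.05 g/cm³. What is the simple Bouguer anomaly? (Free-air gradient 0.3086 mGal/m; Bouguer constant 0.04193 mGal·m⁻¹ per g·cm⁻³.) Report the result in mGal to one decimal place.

Free-air correction = 0.3086 × 3297.1 = 1017.49 mGal
Free-air anomaly = 981286.42 − 981929.50 + (1017.49) = 374.41 mGal
Bouguer slab correction = 0.04193 × 2.05 × 3297.1 = 283.41 mGal
Simple Bouguer anomaly = 374.41 − (283.41) = 91.00 mGal

91.0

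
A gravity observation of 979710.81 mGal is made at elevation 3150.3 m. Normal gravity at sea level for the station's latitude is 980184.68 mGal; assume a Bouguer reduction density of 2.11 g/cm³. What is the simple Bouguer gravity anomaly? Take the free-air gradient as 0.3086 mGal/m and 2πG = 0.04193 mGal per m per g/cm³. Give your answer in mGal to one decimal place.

Free-air correction = 0.3086 × 3150.3 = 972.18 mGal
Free-air anomaly = 979710.81 − 980184.68 + (972.18) = 498.31 mGal
Bouguer slab correction = 0.04193 × 2.11 × 3150.3 = 278.71 mGal
Simple Bouguer anomaly = 498.31 − (278.71) = 219.60 mGal

219.6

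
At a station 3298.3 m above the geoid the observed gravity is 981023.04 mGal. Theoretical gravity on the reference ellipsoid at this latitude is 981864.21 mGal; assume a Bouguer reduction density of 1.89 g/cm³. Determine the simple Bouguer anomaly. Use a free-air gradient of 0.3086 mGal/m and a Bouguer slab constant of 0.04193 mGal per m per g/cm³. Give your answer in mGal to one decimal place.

-84.7

Free-air correction = 0.3086 × 3298.3 = 1017.86 mGal
Free-air anomaly = 981023.04 − 981864.21 + (1017.86) = 176.69 mGal
Bouguer slab correction = 0.04193 × 1.89 × 3298.3 = 261.38 mGal
Simple Bouguer anomaly = 176.69 − (261.38) = -84.69 mGal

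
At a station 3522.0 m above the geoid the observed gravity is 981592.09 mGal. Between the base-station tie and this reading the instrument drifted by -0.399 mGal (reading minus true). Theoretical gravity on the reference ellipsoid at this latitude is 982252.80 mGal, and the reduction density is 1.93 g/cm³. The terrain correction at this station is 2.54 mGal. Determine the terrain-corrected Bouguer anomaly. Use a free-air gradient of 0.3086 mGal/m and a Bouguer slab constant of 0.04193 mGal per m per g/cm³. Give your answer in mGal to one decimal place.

Drift-corrected reading = 981592.09 − (-0.399) = 981592.489 mGal
Free-air correction = 0.3086 × 3522.0 = 1086.89 mGal
Free-air anomaly = 981592.489 − 982252.80 + (1086.89) = 426.579 mGal
Bouguer slab correction = 0.04193 × 1.93 × 3522.0 = 285.02 mGal
Simple Bouguer anomaly = 426.579 − (285.02) = 141.559 mGal
Complete Bouguer anomaly = 141.559 + 2.54 = 144.099 mGal

144.1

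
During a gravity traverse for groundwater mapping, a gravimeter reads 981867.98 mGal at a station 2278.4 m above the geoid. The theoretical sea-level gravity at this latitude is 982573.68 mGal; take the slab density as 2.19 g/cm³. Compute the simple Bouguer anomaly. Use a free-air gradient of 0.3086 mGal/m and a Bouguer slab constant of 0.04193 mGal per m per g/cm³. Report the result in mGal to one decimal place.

-211.8

Free-air correction = 0.3086 × 2278.4 = 703.11 mGal
Free-air anomaly = 981867.98 − 982573.68 + (703.11) = -2.59 mGal
Bouguer slab correction = 0.04193 × 2.19 × 2278.4 = 209.22 mGal
Simple Bouguer anomaly = -2.59 − (209.22) = -211.81 mGal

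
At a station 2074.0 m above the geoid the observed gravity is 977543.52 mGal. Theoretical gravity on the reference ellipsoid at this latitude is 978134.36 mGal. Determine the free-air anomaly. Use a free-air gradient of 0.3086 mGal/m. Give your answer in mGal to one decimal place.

Free-air correction = 0.3086 × 2074.0 = 640.04 mGal
Free-air anomaly = 977543.52 − 978134.36 + (640.04) = 49.20 mGal

49.2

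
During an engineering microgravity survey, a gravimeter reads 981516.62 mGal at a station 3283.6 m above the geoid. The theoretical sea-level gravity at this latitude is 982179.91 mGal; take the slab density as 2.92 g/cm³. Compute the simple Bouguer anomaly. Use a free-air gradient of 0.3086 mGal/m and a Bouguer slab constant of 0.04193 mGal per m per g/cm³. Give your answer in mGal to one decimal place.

Free-air correction = 0.3086 × 3283.6 = 1013.32 mGal
Free-air anomaly = 981516.62 − 982179.91 + (1013.32) = 350.03 mGal
Bouguer slab correction = 0.04193 × 2.92 × 3283.6 = 402.03 mGal
Simple Bouguer anomaly = 350.03 − (402.03) = -52.00 mGal

-52.0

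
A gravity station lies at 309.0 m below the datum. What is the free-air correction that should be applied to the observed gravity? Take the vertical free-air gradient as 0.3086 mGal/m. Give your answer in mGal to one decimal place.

-95.4

Free-air correction = 0.3086 × -309.0 = -95.4 mGal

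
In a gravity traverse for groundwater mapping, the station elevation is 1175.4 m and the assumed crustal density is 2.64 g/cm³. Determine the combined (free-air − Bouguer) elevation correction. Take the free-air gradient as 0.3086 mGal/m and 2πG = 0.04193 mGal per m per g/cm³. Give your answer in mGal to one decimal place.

232.6

Combined gradient = 0.3086 − 0.04193 × 2.64 = 0.1979048 mGal/m
Combined elevation correction = 0.1979048 × 1175.4 = 232.6 mGal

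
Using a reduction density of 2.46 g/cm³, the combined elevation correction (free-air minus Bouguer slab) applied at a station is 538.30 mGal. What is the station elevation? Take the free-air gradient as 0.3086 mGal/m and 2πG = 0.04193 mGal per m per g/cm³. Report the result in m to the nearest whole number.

Combined gradient = 0.3086 − 0.04193 × 2.46 = 0.2054522 mGal/m
h = 538.30 / 0.2054522 = 2620.07 m

2620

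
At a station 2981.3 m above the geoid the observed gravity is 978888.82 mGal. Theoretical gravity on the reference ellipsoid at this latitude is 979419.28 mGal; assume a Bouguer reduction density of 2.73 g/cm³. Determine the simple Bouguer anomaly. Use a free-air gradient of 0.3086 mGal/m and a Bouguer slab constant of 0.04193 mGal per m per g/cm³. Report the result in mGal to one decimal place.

48.3

Free-air correction = 0.3086 × 2981.3 = 920.03 mGal
Free-air anomaly = 978888.82 − 979419.28 + (920.03) = 389.57 mGal
Bouguer slab correction = 0.04193 × 2.73 × 2981.3 = 341.27 mGal
Simple Bouguer anomaly = 389.57 − (341.27) = 48.30 mGal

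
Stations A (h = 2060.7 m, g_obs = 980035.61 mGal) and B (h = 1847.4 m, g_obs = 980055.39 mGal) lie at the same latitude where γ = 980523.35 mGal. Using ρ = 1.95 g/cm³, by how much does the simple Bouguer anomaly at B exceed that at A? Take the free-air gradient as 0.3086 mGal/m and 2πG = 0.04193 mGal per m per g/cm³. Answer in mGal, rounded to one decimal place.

-28.6

Δg_SB(A) = 980035.61 − 980523.35 + 0.3086×2060.7 − 0.04193×1.95×2060.7 = -20.30 mGal
Δg_SB(B) = 980055.39 − 980523.35 + 0.3086×1847.4 − 0.04193×1.95×1847.4 = -48.90 mGal
Difference = -48.90 − (-20.30) = -28.60 mGal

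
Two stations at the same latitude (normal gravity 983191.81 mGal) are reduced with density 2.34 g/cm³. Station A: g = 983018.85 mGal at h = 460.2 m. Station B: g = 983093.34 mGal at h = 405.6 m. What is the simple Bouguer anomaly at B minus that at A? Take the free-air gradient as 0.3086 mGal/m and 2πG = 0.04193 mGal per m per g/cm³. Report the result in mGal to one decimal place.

63.0

Δg_SB(A) = 983018.85 − 983191.81 + 0.3086×460.2 − 0.04193×2.34×460.2 = -76.10 mGal
Δg_SB(B) = 983093.34 − 983191.81 + 0.3086×405.6 − 0.04193×2.34×405.6 = -13.10 mGal
Difference = -13.10 − (-76.10) = 63.00 mGal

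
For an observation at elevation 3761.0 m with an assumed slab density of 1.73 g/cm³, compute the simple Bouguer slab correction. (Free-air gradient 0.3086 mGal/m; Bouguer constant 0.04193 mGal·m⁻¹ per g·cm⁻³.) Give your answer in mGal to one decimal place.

272.8

Bouguer slab correction = 0.04193 × 1.73 × 3761.0 = 272.8 mGal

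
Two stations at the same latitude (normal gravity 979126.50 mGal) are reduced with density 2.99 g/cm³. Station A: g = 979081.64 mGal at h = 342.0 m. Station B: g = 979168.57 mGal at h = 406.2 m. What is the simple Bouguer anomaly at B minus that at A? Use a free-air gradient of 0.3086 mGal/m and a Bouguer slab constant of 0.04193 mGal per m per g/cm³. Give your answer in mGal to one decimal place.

Δg_SB(A) = 979081.64 − 979126.50 + 0.3086×342.0 − 0.04193×2.99×342.0 = 17.80 mGal
Δg_SB(B) = 979168.57 − 979126.50 + 0.3086×406.2 − 0.04193×2.99×406.2 = 116.50 mGal
Difference = 116.50 − (17.80) = 98.70 mGal

98.7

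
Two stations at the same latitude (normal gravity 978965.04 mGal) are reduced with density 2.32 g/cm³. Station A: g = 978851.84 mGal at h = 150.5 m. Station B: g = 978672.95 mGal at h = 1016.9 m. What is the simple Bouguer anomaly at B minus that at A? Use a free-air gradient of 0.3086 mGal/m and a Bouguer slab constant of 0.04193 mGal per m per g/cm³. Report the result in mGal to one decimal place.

4.2

Δg_SB(A) = 978851.84 − 978965.04 + 0.3086×150.5 − 0.04193×2.32×150.5 = -81.40 mGal
Δg_SB(B) = 978672.95 − 978965.04 + 0.3086×1016.9 − 0.04193×2.32×1016.9 = -77.20 mGal
Difference = -77.20 − (-81.40) = 4.20 mGal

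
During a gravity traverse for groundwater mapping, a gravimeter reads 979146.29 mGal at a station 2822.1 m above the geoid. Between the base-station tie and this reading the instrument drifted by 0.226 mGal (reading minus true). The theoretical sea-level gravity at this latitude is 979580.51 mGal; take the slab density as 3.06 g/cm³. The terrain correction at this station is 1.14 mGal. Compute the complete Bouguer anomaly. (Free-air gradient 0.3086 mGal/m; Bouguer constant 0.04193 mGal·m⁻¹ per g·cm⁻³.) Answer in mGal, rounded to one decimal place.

75.5

Drift-corrected reading = 979146.29 − (0.226) = 979146.064 mGal
Free-air correction = 0.3086 × 2822.1 = 870.90 mGal
Free-air anomaly = 979146.064 − 979580.51 + (870.90) = 436.454 mGal
Bouguer slab correction = 0.04193 × 3.06 × 2822.1 = 362.09 mGal
Simple Bouguer anomaly = 436.454 − (362.09) = 74.364 mGal
Complete Bouguer anomaly = 74.364 + 1.14 = 75.504 mGal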